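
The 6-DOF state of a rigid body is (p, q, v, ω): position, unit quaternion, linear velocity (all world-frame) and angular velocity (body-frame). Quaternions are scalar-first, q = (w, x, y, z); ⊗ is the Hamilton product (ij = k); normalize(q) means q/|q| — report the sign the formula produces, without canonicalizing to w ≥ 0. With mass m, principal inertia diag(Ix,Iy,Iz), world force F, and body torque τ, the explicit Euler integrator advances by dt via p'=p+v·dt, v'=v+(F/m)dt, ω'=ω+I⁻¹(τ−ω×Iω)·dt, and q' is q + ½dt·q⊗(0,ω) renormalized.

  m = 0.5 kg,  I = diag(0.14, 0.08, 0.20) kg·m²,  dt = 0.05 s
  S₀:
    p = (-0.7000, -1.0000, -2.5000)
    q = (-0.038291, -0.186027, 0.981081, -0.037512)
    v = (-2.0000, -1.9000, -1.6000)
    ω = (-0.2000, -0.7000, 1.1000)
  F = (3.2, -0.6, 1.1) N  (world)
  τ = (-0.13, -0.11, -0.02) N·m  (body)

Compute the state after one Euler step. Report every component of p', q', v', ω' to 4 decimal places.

p' = (-0.8000, -1.0950, -2.5800)
q' = (-0.0210, -0.1594, 0.9865, -0.0304)
v' = (-1.6800, -1.9600, -1.4900)
ω' = (-0.2134, -0.7770, 1.0971)

a = F/m = (6.4000, -1.2000, 2.2000)
p' = p + v·dt = (-0.8000, -1.0950, -2.5800)
v' = v + a·dt = (-1.6800, -1.9600, -1.4900)
gyro term ω×Iω = (-0.0924, 0.0132, -0.0084)
angular accel α = (-0.2686, -1.5400, -0.0580)
ω' = ω + α·dt = (-0.2134, -0.7770, 1.0971)
Hamilton product q⊗(0,ω) = (0.6908145, 1.0605889, 0.2389358, 0.2843150)
q' = normalize(q + ½dt·q⊗(0,ω)) = (-0.0210, -0.1594, 0.9865, -0.0304)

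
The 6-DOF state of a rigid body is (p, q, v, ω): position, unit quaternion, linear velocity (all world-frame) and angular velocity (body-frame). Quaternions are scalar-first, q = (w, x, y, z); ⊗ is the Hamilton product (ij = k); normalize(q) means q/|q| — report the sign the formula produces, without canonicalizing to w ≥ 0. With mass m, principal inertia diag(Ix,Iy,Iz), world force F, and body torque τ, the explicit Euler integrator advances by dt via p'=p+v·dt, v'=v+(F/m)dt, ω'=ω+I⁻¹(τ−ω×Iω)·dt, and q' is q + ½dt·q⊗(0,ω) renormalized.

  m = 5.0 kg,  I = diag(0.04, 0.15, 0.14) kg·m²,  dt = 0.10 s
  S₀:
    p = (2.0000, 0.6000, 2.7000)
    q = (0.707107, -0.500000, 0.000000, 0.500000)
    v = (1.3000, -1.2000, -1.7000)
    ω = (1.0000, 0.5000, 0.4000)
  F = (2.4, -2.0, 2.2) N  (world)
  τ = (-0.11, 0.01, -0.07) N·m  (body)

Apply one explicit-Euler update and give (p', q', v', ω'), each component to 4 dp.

p' = (2.1300, 0.4800, 2.5300)
q' = (0.7208, -0.4763, 0.0526, 0.5008)
v' = (1.3480, -1.2400, -1.6560)
ω' = (0.7300, 0.5333, 0.3107)

new position p' = (2.1300, 0.4800, 2.5300)
new velocity v' = (1.3480, -1.2400, -1.6560)
(τ − ω×Iω)/I = (-2.7000, 0.3333, -0.8929)
new body rate ω' = (0.7300, 0.5333, 0.3107)
Hamilton product q⊗(0,ω) = (0.3000000, 0.4571070, 1.0535535, 0.0328428)
q + ½dt·q⊗(0,ω), renormalized = (0.7208, -0.4763, 0.0526, 0.5008)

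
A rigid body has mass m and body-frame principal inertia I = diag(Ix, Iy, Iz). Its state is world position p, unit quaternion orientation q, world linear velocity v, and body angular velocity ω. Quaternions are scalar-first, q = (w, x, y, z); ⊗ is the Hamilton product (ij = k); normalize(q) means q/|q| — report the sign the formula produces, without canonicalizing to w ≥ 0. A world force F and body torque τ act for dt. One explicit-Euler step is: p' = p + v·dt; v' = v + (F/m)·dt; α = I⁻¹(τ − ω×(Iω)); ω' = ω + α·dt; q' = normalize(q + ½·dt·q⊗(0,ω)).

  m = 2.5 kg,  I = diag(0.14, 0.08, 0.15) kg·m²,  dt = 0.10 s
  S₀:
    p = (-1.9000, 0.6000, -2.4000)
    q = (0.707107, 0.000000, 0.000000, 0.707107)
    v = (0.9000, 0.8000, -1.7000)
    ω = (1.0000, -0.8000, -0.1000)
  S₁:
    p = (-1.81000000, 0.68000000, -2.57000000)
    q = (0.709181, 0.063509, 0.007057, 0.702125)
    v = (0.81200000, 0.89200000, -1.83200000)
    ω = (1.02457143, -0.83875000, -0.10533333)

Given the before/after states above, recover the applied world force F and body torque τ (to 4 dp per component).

F = (-2.2000, 2.3000, -3.3000)
τ = (0.0400, -0.0300, 0.0400)

Δω = ω₁−ω₀ = (0.02457143, -0.03875000, -0.00533333)
gyro term ω₀×Iω₀ = (0.0056, 0.0010, 0.0480)
applied torque τ = (0.0400, -0.0300, 0.0400)
Δv = v₁−v₀ = (-0.08800000, 0.09200000, -0.13200000)
applied force F = (-2.2000, 2.3000, -3.3000)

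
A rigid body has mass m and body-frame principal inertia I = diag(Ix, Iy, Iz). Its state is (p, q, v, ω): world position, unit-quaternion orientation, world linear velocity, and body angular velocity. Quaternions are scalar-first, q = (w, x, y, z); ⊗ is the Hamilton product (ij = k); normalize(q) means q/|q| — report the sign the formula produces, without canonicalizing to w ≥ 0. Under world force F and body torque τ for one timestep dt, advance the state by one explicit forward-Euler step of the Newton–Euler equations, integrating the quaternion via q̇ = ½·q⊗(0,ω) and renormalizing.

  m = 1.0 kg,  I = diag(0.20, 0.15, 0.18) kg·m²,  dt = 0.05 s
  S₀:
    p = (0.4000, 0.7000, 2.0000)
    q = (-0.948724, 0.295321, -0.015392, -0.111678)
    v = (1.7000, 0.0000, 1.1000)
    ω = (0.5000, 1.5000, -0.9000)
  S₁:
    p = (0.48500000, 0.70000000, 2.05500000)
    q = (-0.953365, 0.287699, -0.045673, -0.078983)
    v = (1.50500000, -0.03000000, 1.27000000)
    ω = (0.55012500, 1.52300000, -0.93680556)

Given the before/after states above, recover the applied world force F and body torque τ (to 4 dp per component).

F = (-3.9000, -0.6000, 3.4000)
τ = (0.1600, 0.0600, -0.1700)

rate change Δω = (0.05012500, 0.02300000, -0.03680556)
gyro term ω₀×Iω₀ = (-0.0405, -0.0090, -0.0375)
applied torque τ = (0.1600, 0.0600, -0.1700)
velocity change Δv = (-0.19500000, -0.03000000, 0.17000000)
F = m·Δv/dt = (-3.9000, -0.6000, 3.4000)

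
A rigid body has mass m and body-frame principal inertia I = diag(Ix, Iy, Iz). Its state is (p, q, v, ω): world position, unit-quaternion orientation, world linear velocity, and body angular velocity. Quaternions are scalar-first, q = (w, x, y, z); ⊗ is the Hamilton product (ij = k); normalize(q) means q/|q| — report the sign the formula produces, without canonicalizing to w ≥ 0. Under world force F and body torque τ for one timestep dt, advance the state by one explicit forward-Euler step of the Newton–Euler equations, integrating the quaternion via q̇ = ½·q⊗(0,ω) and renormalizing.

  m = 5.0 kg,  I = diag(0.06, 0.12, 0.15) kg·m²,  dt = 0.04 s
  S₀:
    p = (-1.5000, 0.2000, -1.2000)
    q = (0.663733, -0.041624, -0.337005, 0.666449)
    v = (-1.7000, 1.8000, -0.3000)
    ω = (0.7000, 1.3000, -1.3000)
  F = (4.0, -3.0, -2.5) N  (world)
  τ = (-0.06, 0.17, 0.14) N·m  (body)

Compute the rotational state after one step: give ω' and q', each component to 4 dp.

α = I⁻¹(τ − ω×Iω) = (-0.1550, 0.7342, 0.5693)
ω' = ω + α·dt = (0.6938, 1.3294, -1.2772)
Hamilton product q⊗(0,ω) = (1.3336270, 0.0363359, 1.2752560, -0.6810606)
q' = normalize(q + ½dt·q⊗(0,ω)) = (0.6899, -0.0409, -0.3113, 0.6523)

ω' = (0.6938, 1.3294, -1.2772)
q' = (0.6899, -0.0409, -0.3113, 0.6523)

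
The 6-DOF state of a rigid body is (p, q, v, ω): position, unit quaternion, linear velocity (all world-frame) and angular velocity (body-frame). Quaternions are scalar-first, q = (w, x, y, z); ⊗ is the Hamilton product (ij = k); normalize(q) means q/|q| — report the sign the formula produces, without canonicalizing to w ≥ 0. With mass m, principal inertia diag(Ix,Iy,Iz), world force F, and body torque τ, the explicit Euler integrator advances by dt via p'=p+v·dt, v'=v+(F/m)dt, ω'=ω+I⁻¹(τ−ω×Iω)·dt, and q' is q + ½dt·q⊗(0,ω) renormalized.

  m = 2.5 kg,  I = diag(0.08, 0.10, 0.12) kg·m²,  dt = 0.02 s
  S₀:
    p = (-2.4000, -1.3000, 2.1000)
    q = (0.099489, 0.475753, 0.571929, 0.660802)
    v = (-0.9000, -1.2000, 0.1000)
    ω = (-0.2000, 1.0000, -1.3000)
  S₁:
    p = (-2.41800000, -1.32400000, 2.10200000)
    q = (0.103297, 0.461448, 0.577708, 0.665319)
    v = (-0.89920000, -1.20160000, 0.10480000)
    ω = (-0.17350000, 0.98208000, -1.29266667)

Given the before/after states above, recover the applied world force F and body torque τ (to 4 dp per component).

F = (0.1000, -0.2000, 0.6000)
τ = (0.0800, -0.1000, 0.0400)

rate change Δω = (0.02650000, -0.01792000, 0.00733333)
gyro term ω₀×Iω₀ = (-0.0260, -0.0104, -0.0040)
τ = I·(Δω/dt) + ω₀×(Iω₀) = (0.0800, -0.1000, 0.0400)
v₁ − v₀ = (0.00080000, -0.00160000, 0.00480000)
applied force F = (0.1000, -0.2000, 0.6000)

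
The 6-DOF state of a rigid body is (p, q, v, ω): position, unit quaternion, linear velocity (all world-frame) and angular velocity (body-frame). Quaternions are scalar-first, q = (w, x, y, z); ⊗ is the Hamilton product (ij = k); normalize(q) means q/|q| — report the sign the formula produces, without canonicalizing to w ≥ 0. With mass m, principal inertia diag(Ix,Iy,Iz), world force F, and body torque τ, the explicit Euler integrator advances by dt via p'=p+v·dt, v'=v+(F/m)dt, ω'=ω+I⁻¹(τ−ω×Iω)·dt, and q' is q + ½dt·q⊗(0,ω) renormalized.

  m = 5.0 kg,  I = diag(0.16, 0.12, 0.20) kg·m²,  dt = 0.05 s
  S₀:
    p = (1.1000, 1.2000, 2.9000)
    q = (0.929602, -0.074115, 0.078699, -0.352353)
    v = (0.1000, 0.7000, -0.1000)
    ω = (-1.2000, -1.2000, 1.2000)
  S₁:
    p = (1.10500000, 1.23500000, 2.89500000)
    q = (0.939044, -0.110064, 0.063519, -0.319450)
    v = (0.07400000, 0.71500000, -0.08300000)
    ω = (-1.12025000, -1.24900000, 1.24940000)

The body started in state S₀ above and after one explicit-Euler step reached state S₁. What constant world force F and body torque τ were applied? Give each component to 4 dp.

rate change Δω = (0.07975000, -0.04900000, 0.04940000)
applied torque τ = (0.1400, -0.0600, 0.1400)
Δv = v₁−v₀ = (-0.02600000, 0.01500000, 0.01700000)
F = m·Δv/dt = (-2.6000, 1.5000, 1.7000)

F = (-2.6000, 1.5000, 1.7000)
τ = (0.1400, -0.0600, 0.1400)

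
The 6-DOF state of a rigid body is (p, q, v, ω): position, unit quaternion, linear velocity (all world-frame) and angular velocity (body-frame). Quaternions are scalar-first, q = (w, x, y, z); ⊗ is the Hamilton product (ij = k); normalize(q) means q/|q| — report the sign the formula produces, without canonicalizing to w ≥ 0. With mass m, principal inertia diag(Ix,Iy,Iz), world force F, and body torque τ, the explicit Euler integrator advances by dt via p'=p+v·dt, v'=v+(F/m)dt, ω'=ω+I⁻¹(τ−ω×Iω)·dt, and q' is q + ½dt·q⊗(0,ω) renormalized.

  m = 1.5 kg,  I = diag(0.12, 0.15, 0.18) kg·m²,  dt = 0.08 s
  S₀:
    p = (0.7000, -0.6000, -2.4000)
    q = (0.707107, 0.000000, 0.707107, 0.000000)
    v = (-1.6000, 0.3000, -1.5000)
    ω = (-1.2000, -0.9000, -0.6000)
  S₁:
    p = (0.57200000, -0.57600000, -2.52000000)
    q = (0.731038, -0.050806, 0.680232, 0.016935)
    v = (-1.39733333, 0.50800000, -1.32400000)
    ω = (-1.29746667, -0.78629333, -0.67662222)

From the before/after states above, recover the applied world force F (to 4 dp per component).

Δv = v₁−v₀ = (0.20266667, 0.20800000, 0.17600000)
F = m·Δv/dt = (3.8000, 3.9000, 3.3000)

F = (3.8000, 3.9000, 3.3000)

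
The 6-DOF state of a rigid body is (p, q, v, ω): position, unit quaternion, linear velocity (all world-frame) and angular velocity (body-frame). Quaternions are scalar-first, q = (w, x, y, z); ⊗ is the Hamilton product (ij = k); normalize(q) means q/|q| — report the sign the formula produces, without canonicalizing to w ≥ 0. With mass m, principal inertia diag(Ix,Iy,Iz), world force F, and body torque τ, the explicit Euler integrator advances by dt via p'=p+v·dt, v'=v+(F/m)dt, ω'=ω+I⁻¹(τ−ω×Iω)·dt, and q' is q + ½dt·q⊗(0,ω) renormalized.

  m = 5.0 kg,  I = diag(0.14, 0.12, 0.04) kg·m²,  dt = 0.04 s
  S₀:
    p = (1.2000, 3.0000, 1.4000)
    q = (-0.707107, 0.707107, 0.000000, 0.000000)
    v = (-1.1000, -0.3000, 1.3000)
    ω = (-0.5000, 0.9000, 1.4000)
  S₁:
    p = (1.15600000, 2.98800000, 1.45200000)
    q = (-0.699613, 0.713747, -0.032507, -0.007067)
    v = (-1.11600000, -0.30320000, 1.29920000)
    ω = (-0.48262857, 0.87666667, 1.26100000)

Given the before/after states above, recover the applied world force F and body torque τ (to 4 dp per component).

F = (-2.0000, -0.4000, -0.1000)
τ = (-0.0400, -0.1400, -0.1300)

rate change Δω = (0.01737143, -0.02333333, -0.13900000)
applied torque τ = (-0.0400, -0.1400, -0.1300)
velocity change Δv = (-0.01600000, -0.00320000, -0.00080000)
F = m·Δv/dt = (-2.0000, -0.4000, -0.1000)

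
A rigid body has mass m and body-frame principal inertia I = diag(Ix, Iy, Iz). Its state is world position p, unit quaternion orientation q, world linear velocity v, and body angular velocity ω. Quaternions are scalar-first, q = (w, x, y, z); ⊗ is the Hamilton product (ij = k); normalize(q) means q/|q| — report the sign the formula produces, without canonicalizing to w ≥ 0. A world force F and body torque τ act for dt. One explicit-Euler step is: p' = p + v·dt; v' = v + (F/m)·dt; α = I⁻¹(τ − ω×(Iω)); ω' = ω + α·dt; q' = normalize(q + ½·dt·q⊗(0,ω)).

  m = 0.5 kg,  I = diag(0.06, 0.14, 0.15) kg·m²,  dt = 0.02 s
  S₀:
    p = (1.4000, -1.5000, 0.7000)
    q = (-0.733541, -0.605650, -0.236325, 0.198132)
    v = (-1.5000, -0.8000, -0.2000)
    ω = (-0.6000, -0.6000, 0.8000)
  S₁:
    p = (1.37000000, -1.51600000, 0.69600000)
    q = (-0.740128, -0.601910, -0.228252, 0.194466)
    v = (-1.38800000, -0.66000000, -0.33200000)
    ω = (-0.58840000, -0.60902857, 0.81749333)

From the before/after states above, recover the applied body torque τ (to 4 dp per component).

τ = (0.0300, -0.0200, 0.1600)

ω₁ − ω₀ = (0.01160000, -0.00902857, 0.01749333)
I·α + gyro = (0.0300, -0.0200, 0.1600)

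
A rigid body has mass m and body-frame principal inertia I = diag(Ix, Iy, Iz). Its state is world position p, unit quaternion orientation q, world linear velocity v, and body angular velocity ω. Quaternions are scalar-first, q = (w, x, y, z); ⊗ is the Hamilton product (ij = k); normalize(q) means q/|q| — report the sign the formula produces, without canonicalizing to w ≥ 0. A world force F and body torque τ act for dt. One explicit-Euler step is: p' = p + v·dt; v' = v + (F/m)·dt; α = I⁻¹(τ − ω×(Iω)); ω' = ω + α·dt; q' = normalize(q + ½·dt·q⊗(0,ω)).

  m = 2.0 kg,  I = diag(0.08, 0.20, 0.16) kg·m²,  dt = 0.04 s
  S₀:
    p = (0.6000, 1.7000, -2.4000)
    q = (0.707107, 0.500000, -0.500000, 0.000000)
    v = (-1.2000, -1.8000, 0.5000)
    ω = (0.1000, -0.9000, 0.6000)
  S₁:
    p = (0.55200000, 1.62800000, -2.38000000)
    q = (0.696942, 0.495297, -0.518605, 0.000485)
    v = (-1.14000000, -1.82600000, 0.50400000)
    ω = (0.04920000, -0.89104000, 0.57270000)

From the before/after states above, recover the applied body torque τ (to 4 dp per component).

Δω = ω₁−ω₀ = (-0.05080000, 0.00896000, -0.02730000)
precession coupling = (0.0216, -0.0048, -0.0108)
τ = I·(Δω/dt) + ω₀×(Iω₀) = (-0.0800, 0.0400, -0.1200)

τ = (-0.0800, 0.0400, -0.1200)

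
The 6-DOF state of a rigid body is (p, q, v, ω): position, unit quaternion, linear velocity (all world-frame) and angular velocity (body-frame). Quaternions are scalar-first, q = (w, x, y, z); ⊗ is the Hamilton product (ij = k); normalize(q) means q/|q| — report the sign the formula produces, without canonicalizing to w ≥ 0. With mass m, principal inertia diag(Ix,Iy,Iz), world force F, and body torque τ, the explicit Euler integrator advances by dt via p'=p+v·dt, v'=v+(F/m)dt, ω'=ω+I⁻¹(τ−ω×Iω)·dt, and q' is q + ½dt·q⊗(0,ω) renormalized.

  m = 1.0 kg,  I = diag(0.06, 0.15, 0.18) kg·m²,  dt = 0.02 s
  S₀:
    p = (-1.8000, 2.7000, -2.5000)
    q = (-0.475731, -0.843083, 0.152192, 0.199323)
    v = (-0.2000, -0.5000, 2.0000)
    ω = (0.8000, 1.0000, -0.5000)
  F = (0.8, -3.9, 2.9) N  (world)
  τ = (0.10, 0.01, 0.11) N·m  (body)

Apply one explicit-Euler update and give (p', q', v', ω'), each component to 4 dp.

p + v·dt = (-1.8040, 2.6900, -2.4600)
v' = v + a·dt = (-0.1840, -0.5780, 2.0580)
(τ − ω×Iω)/I = (1.9167, -0.2533, 0.2111)
new body rate ω' = (0.8383, 0.9949, -0.4958)
q⊗(0,ω) = (0.6219359, -0.6560038, -0.7378141, -0.7269711)
q + ½dt·q⊗(0,ω), renormalized = (-0.4695, -0.8496, 0.1448, 0.1920)

p' = (-1.8040, 2.6900, -2.4600)
q' = (-0.4695, -0.8496, 0.1448, 0.1920)
v' = (-0.1840, -0.5780, 2.0580)
ω' = (0.8383, 0.9949, -0.4958)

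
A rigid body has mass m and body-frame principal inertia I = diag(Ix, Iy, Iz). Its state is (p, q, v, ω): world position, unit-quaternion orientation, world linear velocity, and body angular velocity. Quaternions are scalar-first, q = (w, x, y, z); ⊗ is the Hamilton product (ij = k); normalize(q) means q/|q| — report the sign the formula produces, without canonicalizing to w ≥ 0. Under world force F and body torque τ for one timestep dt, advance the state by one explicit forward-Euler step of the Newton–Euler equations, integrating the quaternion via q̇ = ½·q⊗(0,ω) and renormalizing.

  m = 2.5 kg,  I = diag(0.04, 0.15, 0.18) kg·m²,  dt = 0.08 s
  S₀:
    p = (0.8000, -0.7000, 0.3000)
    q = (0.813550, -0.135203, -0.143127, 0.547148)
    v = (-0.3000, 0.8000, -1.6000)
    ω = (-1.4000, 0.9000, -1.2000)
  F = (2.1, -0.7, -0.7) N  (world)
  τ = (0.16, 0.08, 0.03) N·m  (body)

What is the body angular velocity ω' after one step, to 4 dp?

ω' = (-1.0152, 1.0681, -1.1251)

α = I⁻¹(τ − ω×Iω) = (4.8100, 2.1013, 0.9367)
ω' = ω + α·dt = (-1.0152, 1.0681, -1.1251)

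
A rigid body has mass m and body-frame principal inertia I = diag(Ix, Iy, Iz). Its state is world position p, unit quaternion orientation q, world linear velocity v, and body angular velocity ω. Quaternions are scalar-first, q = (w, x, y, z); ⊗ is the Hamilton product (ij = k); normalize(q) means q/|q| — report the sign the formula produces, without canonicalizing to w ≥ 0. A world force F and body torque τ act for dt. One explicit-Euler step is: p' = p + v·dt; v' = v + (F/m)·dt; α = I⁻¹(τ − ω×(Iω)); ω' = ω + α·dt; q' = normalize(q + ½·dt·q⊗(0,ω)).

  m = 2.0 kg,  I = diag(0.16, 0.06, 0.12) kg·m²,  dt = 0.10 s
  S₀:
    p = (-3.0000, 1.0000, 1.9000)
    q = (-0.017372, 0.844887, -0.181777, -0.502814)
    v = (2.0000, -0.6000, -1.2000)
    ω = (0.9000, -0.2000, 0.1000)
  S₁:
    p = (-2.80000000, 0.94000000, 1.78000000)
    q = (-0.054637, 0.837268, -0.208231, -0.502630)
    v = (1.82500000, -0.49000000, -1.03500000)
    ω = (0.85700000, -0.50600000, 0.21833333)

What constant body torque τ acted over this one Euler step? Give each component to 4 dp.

τ = (-0.0700, -0.1800, 0.1600)

ω₁ − ω₀ = (-0.04300000, -0.30600000, 0.11833333)
τ = I·(Δω/dt) + ω₀×(Iω₀) = (-0.0700, -0.1800, 0.1600)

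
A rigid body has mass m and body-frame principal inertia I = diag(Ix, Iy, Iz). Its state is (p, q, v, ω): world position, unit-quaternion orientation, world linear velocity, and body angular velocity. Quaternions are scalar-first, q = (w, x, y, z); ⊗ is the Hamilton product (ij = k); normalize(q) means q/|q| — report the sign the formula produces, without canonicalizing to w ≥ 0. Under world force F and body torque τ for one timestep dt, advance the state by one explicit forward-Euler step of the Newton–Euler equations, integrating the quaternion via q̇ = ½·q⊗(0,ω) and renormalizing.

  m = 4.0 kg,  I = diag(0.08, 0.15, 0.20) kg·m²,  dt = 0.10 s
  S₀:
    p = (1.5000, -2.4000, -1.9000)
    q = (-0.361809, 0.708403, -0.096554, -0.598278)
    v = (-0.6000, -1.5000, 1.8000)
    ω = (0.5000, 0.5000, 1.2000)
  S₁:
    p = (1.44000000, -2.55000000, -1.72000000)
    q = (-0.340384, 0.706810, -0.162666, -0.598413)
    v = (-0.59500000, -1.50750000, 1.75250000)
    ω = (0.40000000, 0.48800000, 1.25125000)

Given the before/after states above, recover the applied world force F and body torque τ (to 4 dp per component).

rate change Δω = (-0.10000000, -0.01200000, 0.05125000)
gyro term ω₀×Iω₀ = (0.0300, -0.0720, 0.0175)
I·α + gyro = (-0.0500, -0.0900, 0.1200)
Δv = v₁−v₀ = (0.00500000, -0.00750000, -0.04750000)
m·(v₁−v₀)/dt = (0.2000, -0.3000, -1.9000)

F = (0.2000, -0.3000, -1.9000)
τ = (-0.0500, -0.0900, 0.1200)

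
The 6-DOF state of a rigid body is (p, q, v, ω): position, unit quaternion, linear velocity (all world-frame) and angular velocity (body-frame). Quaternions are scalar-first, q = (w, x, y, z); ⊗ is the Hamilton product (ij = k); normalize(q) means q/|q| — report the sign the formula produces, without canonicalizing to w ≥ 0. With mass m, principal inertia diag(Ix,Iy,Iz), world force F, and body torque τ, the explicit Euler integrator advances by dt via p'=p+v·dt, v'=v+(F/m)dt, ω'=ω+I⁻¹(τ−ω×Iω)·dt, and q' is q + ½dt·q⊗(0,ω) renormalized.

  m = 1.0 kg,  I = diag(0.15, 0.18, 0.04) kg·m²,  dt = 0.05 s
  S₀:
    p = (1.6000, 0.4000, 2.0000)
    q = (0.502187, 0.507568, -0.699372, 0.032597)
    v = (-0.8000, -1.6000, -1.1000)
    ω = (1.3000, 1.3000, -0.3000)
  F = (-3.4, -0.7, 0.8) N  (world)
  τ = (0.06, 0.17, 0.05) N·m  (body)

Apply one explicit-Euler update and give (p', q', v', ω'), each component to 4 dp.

p' = (1.5600, 0.3200, 1.9450)
q' = (0.5081, 0.5275, -0.6775, 0.0680)
v' = (-0.9700, -1.6350, -1.0600)
ω' = (1.3018, 1.3591, -0.3009)

linear accel F/m = (-3.4000, -0.7000, 0.8000)
p + v·dt = (1.5600, 0.3200, 1.9450)
new velocity v' = (-0.9700, -1.6350, -1.0600)
precession coupling ω×(Iω) = (0.0546, -0.0429, 0.0507)
angular accel α = (0.0360, 1.1828, -0.0175)
new body rate ω' = (1.3018, 1.3591, -0.3009)
2q̇ = q⊗(0,ω) = (0.2591243, 0.8202786, 0.8474896, 1.4183659)
updated quaternion q' = (0.5081, 0.5275, -0.6775, 0.0680)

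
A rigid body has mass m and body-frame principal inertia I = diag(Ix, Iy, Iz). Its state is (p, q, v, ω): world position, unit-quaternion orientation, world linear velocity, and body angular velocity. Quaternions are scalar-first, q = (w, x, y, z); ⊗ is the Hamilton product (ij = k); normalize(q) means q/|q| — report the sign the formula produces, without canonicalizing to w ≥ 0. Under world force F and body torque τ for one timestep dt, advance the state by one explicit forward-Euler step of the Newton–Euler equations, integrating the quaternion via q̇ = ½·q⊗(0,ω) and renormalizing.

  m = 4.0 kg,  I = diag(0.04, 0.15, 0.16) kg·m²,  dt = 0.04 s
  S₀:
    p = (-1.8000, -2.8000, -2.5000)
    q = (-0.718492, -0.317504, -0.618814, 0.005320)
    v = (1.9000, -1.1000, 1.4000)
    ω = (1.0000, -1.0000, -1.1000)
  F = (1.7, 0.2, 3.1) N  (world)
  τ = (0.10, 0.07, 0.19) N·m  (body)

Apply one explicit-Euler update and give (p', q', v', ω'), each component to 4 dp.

linear accel F/m = (0.4250, 0.0500, 0.7750)
new position p' = (-1.7240, -2.8440, -2.4440)
v + (F/m)dt = (1.9170, -1.0980, 1.4310)
precession coupling ω×(Iω) = (0.0110, 0.1320, -0.1100)
(τ − ω×Iω)/I = (2.2250, -0.4133, 1.8750)
ω + α·dt = (1.0890, -1.0165, -1.0250)
2q̇ = q⊗(0,ω) = (-0.2954580, -0.0324766, 0.3745576, 1.7266592)
q + ½dt·q⊗(0,ω), renormalized = (-0.7239, -0.3179, -0.6109, 0.0398)

p' = (-1.7240, -2.8440, -2.4440)
q' = (-0.7239, -0.3179, -0.6109, 0.0398)
v' = (1.9170, -1.0980, 1.4310)
ω' = (1.0890, -1.0165, -1.0250)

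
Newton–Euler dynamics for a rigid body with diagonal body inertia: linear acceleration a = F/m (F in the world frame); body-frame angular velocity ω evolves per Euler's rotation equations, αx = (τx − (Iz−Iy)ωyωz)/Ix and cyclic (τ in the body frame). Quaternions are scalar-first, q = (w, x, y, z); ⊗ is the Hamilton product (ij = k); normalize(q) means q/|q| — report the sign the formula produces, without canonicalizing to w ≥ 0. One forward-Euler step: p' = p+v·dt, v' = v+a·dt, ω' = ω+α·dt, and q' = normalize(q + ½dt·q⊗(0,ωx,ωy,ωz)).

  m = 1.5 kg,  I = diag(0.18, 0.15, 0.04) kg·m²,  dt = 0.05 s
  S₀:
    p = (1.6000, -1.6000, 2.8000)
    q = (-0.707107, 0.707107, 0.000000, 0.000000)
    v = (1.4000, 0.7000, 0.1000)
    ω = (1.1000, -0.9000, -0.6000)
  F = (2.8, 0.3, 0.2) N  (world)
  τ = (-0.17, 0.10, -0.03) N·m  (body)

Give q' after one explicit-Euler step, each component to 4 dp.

Hamilton product q⊗(0,ω) = (-0.7778177, -0.7778177, 1.0606605, -0.2121321)
q' = normalize(q + ½dt·q⊗(0,ω)) = (-0.7260, 0.6872, 0.0265, -0.0053)

q' = (-0.7260, 0.6872, 0.0265, -0.0053)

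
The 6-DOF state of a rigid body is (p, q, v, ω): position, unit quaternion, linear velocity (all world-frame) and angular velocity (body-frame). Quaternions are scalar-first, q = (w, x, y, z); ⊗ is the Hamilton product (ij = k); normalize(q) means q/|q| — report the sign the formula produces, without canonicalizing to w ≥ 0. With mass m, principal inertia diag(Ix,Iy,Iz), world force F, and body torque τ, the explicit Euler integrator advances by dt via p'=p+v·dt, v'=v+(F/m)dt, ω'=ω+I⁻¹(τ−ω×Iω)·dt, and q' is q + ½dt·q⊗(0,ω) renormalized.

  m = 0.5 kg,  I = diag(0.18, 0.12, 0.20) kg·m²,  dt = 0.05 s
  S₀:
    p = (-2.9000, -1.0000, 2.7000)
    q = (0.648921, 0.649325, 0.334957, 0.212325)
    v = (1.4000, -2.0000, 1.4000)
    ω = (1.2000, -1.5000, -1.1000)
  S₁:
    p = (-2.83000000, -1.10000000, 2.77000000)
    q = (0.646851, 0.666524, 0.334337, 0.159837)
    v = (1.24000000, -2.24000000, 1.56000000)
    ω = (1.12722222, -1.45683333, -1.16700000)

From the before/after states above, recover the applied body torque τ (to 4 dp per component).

τ = (-0.1300, 0.1300, -0.1600)

ω₁ − ω₀ = (-0.07277778, 0.04316667, -0.06700000)
ω₀×(Iω₀) = (0.1320, 0.0264, 0.1080)
I·α + gyro = (-0.1300, 0.1300, -0.1600)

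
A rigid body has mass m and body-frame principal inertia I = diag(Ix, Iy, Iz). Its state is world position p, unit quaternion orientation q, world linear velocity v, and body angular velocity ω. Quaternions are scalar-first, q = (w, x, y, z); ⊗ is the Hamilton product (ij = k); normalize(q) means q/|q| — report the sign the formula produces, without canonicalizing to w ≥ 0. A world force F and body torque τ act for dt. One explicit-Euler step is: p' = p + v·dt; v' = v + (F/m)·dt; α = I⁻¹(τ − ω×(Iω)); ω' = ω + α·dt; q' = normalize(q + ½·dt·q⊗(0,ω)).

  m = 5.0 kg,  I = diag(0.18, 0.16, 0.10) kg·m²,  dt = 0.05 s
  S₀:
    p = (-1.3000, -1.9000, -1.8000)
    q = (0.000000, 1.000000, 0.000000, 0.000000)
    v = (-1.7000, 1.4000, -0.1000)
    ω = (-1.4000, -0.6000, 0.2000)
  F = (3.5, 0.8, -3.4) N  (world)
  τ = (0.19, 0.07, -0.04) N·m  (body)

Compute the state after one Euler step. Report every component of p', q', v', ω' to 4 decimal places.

p' = (-1.3850, -1.8300, -1.8050)
q' = (0.0350, 0.9993, -0.0050, -0.0150)
v' = (-1.6650, 1.4080, -0.1340)
ω' = (-1.3492, -0.5711, 0.1884)

a = (0.7000, 0.1600, -0.6800)
new position p' = (-1.3850, -1.8300, -1.8050)
new velocity v' = (-1.6650, 1.4080, -0.1340)
(τ − ω×Iω)/I = (1.0156, 0.5775, -0.2320)
ω + α·dt = (-1.3492, -0.5711, 0.1884)
q⊗(0,ω) = (1.4000000, 0.0000000, -0.2000000, -0.6000000)
q + ½dt·q⊗(0,ω), renormalized = (0.0350, 0.9993, -0.0050, -0.0150)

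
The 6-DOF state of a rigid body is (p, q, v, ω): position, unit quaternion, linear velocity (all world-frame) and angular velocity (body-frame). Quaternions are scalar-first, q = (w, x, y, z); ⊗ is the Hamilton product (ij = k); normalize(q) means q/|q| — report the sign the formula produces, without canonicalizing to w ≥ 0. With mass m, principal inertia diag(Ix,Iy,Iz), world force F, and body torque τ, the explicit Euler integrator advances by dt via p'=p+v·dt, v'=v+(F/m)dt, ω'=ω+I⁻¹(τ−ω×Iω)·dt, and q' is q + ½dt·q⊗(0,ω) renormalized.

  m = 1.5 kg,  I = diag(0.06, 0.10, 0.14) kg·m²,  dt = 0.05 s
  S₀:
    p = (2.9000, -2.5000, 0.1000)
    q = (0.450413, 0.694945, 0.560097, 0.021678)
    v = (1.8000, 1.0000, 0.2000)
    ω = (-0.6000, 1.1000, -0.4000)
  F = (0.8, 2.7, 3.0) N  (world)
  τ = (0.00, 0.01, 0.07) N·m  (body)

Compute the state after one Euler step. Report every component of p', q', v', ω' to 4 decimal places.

ω×(Iω) gyroscopic = (-0.0176, -0.0192, -0.0264)
angular accel α = (0.2933, 0.2920, 0.6886)
ω' = ω + α·dt = (-0.5853, 1.1146, -0.3656)
q⊗(0,ω) = (-0.1904685, -0.5181324, 0.7604255, 0.9203325)
q + ½dt·q⊗(0,ω), renormalized = (0.4454, 0.6816, 0.5788, 0.0447)
new position p' = (2.9900, -2.4500, 0.1100)
new velocity v' = (1.8267, 1.0900, 0.3000)

p' = (2.9900, -2.4500, 0.1100)
q' = (0.4454, 0.6816, 0.5788, 0.0447)
v' = (1.8267, 1.0900, 0.3000)
ω' = (-0.5853, 1.1146, -0.3656)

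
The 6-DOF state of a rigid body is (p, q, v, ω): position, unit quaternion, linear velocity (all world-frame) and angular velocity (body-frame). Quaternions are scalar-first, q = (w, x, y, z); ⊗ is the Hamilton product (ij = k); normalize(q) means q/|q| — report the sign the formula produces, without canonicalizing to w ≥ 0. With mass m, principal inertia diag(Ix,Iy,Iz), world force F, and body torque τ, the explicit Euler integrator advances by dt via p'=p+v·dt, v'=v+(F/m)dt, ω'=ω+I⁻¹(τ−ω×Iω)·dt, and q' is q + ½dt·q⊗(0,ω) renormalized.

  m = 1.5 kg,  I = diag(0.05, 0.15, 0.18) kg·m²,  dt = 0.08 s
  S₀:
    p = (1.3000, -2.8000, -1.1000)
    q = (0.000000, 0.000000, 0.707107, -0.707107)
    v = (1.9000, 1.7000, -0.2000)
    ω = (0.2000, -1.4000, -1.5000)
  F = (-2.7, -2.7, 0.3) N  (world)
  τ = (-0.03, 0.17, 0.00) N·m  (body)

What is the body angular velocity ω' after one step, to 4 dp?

angular accel α = (-1.8600, 0.8733, 0.1556)
ω' = ω + α·dt = (0.0512, -1.3301, -1.4876)

ω' = (0.0512, -1.3301, -1.4876)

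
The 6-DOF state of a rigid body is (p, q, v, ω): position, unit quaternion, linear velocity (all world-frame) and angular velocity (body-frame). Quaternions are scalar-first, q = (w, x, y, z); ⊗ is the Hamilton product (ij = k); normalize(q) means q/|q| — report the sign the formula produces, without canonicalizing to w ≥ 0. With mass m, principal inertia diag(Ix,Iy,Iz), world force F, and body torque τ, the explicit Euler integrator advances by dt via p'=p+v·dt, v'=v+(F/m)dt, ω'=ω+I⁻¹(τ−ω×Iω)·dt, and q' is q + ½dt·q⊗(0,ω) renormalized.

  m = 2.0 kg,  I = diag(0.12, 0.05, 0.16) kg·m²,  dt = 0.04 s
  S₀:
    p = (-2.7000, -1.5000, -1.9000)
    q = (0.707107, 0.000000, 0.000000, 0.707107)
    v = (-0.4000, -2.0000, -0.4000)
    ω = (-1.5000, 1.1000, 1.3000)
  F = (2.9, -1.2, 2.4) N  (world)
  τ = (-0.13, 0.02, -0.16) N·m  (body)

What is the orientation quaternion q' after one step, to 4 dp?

2q̇ = q⊗(0,ω) = (-0.9192391, -1.8384782, -0.2828428, 0.9192391)
q' = normalize(q + ½dt·q⊗(0,ω)) = (0.6880, -0.0367, -0.0057, 0.7247)

q' = (0.6880, -0.0367, -0.0057, 0.7247)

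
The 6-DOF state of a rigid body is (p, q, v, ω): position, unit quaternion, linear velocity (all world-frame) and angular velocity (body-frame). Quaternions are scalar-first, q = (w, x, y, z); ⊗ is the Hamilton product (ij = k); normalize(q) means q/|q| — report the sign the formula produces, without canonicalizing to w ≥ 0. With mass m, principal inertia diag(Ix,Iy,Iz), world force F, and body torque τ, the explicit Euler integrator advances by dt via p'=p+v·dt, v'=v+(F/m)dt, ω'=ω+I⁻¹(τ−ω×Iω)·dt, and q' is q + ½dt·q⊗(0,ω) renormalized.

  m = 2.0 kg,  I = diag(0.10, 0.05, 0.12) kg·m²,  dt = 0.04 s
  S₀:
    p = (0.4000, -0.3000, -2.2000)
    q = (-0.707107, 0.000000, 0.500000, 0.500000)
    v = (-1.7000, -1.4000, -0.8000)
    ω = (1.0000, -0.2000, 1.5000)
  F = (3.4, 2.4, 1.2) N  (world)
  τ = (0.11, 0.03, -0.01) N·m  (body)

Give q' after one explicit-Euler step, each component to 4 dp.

Hamilton product q⊗(0,ω) = (-0.6500000, 0.1428930, 0.6414214, -1.5606605)
q' = normalize(q + ½dt·q⊗(0,ω)) = (-0.7196, 0.0029, 0.5125, 0.4685)

q' = (-0.7196, 0.0029, 0.5125, 0.4685)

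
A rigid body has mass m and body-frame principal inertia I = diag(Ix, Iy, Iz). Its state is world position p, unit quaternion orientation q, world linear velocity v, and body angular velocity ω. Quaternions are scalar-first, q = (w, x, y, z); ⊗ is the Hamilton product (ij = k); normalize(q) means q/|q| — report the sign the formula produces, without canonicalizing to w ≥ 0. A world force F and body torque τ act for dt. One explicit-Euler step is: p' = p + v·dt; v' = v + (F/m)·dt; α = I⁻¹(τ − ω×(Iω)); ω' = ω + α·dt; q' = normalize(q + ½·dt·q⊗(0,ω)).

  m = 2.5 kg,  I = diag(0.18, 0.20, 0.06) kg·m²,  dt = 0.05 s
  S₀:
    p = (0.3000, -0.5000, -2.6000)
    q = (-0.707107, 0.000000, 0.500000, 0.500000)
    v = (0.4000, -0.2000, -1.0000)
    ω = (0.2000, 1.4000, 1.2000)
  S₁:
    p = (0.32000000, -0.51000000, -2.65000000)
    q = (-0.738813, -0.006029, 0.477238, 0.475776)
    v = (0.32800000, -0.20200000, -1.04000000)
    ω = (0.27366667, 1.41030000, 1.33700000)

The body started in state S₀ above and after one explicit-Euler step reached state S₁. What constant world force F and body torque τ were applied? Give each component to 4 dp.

F = (-3.6000, -0.1000, -2.0000)
τ = (0.0300, 0.0700, 0.1700)

rate change Δω = (0.07366667, 0.01030000, 0.13700000)
applied torque τ = (0.0300, 0.0700, 0.1700)
velocity change Δv = (-0.07200000, -0.00200000, -0.04000000)
m·(v₁−v₀)/dt = (-3.6000, -0.1000, -2.0000)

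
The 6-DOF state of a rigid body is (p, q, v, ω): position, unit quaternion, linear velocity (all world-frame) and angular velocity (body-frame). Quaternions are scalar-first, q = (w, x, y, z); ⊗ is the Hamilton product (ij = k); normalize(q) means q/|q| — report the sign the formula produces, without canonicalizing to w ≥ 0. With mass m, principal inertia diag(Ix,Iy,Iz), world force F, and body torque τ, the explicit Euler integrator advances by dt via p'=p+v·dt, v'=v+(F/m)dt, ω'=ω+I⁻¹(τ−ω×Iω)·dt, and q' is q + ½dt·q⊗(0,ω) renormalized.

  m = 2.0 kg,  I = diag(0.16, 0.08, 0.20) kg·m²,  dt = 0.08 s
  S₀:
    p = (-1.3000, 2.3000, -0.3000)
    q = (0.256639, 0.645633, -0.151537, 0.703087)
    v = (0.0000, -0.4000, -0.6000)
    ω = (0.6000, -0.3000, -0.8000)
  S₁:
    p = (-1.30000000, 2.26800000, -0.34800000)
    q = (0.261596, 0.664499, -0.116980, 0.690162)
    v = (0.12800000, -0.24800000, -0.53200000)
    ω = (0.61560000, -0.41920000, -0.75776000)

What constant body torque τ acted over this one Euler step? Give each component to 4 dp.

ω₁ − ω₀ = (0.01560000, -0.11920000, 0.04224000)
τ = I·(Δω/dt) + ω₀×(Iω₀) = (0.0600, -0.1000, 0.1200)

τ = (0.0600, -0.1000, 0.1200)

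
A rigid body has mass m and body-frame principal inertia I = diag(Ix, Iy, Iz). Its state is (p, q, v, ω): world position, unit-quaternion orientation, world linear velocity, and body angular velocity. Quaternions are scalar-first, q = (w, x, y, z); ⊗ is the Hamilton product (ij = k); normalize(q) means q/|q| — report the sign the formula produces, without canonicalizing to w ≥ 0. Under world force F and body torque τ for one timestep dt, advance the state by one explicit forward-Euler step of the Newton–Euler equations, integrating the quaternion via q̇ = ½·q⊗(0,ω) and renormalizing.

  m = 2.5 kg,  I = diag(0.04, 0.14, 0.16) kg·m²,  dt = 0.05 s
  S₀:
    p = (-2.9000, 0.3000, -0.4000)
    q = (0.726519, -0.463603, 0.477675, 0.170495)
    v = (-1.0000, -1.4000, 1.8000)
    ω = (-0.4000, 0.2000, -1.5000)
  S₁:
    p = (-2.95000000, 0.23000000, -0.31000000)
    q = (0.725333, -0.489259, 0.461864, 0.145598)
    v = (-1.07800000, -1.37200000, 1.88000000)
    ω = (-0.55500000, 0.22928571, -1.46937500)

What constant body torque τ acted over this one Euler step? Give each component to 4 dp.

ω₁ − ω₀ = (-0.15500000, 0.02928571, 0.03062500)
precession coupling = (-0.0060, -0.0720, -0.0080)
I·α + gyro = (-0.1300, 0.0100, 0.0900)

τ = (-0.1300, 0.0100, 0.0900)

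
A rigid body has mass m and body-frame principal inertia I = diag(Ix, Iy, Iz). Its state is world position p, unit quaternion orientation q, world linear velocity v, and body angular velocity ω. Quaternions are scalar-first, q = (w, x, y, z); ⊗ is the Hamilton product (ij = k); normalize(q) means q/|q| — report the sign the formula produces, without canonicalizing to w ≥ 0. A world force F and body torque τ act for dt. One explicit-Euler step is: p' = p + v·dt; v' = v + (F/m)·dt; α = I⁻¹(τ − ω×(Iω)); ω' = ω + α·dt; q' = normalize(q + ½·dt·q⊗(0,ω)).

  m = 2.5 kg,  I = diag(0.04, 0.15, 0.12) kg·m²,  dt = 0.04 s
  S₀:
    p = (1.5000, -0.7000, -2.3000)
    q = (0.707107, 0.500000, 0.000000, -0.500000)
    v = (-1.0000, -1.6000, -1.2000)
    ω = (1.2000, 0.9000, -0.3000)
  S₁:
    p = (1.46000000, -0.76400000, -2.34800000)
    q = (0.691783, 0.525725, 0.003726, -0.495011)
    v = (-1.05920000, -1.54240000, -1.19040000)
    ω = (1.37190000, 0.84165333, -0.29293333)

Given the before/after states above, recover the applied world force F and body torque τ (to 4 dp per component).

ω₁ − ω₀ = (0.17190000, -0.05834667, 0.00706667)
τ = I·(Δω/dt) + ω₀×(Iω₀) = (0.1800, -0.1900, 0.1400)
velocity change Δv = (-0.05920000, 0.05760000, 0.00960000)
m·(v₁−v₀)/dt = (-3.7000, 3.6000, 0.6000)

F = (-3.7000, 3.6000, 0.6000)
τ = (0.1800, -0.1900, 0.1400)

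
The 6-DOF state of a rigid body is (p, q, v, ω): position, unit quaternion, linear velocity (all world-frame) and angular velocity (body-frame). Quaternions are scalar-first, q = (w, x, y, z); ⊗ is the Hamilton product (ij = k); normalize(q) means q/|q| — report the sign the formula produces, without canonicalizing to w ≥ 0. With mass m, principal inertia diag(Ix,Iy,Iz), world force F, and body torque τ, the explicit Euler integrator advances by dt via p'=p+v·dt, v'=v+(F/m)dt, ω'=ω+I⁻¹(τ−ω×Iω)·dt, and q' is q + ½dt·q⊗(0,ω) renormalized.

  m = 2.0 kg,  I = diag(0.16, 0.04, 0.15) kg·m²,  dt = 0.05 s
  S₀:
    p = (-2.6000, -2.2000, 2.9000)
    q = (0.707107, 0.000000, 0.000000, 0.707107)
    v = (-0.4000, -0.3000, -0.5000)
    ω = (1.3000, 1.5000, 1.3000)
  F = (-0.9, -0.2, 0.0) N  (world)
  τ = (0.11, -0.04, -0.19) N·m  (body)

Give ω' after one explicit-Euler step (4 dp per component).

gyro term ω×Iω = (0.2145, 0.0169, -0.2340)
(τ − ω×Iω)/I = (-0.6531, -1.4225, 0.2933)
ω + α·dt = (1.2673, 1.4289, 1.3147)

ω' = (1.2673, 1.4289, 1.3147)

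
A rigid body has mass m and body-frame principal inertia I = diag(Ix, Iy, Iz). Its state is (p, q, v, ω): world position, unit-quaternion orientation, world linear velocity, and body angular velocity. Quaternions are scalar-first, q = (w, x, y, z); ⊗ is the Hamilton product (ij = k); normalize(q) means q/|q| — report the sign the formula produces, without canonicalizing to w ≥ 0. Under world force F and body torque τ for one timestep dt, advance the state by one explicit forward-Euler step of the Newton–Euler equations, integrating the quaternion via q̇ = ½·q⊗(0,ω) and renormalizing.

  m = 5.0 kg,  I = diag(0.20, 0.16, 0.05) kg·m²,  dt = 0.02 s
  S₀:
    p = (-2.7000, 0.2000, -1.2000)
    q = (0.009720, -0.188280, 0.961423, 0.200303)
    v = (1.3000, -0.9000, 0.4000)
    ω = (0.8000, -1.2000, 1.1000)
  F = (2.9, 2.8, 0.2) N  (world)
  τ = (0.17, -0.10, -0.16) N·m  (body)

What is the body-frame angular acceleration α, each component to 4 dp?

gyro term ω×Iω = (0.1452, 0.1320, 0.0384)
α = I⁻¹(τ − ω×Iω) = (0.1240, -1.4500, -3.9680)

α = (0.1240, -1.4500, -3.9680)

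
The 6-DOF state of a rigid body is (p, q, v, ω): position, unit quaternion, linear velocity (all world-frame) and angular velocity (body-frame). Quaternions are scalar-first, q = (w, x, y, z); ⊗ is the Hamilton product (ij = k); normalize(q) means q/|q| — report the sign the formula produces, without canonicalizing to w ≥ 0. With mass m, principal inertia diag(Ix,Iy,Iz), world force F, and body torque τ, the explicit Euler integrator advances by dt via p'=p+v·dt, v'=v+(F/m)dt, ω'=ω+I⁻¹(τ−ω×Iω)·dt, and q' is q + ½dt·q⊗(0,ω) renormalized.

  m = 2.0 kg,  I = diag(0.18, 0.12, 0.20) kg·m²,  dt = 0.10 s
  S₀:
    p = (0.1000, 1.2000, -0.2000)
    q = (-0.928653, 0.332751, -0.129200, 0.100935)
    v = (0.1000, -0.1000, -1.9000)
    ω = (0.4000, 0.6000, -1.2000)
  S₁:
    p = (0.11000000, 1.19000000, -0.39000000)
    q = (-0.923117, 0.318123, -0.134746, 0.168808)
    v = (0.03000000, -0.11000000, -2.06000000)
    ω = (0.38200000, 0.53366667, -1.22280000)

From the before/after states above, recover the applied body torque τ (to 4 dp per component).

τ = (-0.0900, -0.0700, -0.0600)

Δω = ω₁−ω₀ = (-0.01800000, -0.06633333, -0.02280000)
ω₀×(Iω₀) = (-0.0576, 0.0096, -0.0144)
τ = I·(Δω/dt) + ω₀×(Iω₀) = (-0.0900, -0.0700, -0.0600)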